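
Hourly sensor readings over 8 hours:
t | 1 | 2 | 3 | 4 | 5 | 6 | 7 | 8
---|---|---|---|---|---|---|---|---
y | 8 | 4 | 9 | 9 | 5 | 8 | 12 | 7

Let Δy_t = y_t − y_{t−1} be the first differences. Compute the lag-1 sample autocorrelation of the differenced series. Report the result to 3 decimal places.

-0.364

First differences Δy: -4, 5, 0, -4, 3, 4, -5
Mean of differences = -0.1429
Numerator Σ(Δy_t−Δȳ)(Δy_{t+1}−Δȳ) = -38.8776
Denominator Σ(Δy_t−Δȳ)² = 106.8571
r_1(Δy) = -38.8776 / 106.8571 = -0.364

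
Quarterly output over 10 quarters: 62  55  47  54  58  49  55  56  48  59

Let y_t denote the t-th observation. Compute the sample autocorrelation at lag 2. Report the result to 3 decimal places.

-0.385

Mean ȳ = (62 + 55 + 47 + 54 + 58 + 49 + 55 + 56 + 48 + 59)/10 = 54.3000
Numerator Σ_{t=1}^{8}(y_t−ȳ)(y_{t+2}−ȳ) = -84.6800
Denominator Σ(y_t−ȳ)² = 220.1000
r_2 = -84.6800 / 220.1000 = -0.385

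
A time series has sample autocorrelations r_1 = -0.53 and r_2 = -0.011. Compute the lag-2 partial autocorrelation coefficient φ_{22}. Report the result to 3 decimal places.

φ_{22} = (r_2 − r_1²) / (1 − r_1²)
r_1² = (-0.53)² = 0.2809
Numerator = -0.011 − 0.2809 = -0.2919; denominator = 1 − 0.2809 = 0.7191
φ_{22} = -0.2919 / 0.7191 = -0.406

-0.406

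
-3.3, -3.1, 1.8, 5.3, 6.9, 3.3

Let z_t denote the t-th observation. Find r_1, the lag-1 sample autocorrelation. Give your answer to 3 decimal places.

Mean z̄ = (-3.3 − 3.1 + 1.8 + 5.3 + 6.9 + 3.3)/6 = 1.8167
Σ(z_t−z̄)(z_{t+1}−z̄) = (25.1569) + (0.0819) + (-0.0581) + (17.7069) + (7.5403) = 50.4281
Denominator Σ(z_t−z̄)² = 90.5283
r_1 = 50.4281 / 90.5283 = 0.557

0.557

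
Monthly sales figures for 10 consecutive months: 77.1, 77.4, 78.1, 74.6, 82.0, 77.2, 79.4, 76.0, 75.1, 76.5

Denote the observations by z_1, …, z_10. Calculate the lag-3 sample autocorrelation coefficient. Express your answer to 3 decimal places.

Mean z̄ = (77.1 + 77.4 + 78.1 + 74.6 + 82.0 + 77.2 + 79.4 + 76.0 + 75.1 + 76.5)/10 = 77.3400
Numerator Σ_{t=1}^{7}(z_t−z̄)(z_{t+3}−z̄) = -12.4748
Denominator Σ(z_t−z̄)² = 41.6440
r_3 = -12.4748 / 41.6440 = -0.300

-0.300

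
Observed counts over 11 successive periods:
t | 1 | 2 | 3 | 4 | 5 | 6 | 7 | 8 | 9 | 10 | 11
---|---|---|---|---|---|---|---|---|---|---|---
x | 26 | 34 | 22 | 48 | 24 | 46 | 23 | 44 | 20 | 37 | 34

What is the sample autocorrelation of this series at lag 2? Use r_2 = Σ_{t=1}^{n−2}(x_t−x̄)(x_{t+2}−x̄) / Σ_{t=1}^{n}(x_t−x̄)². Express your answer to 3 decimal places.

Mean x̄ = (26 + 34 + 22 + 48 + 24 + 46 + 23 + 44 + 20 + 37 + 34)/11 = 32.5455
Numerator Σ_{t=1}^{9}(x_t−x̄)(x_{t+2}−x̄) = 777.7686
Denominator Σ(x_t−x̄)² = 1050.7273
r_2 = 777.7686 / 1050.7273 = 0.740

0.740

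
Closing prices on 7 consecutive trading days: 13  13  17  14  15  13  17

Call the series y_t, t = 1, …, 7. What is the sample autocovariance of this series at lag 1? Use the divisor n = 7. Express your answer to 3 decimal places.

-1.067

Mean ȳ = (13 + 13 + 17 + 14 + 15 + 13 + 17)/7 = 14.5714
Deviations: -1.5714, -1.5714, 2.4286, -0.5714, 0.4286, -1.5714, 2.4286
Σ_{t=1}^{6}(y_t−ȳ)(y_{t+1}−ȳ) = -7.4694
γ_1 = -7.4694 / 7 = -1.067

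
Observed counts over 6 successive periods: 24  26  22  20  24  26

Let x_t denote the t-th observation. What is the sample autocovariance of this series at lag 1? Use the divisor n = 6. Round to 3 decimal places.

Mean x̄ = (24 + 26 + 22 + 20 + 24 + 26)/6 = 23.6667
Σ_{t=1}^{5}(x_t−x̄)(x_{t+1}−x̄) = 2.5556
γ_1 = 2.5556 / 6 = 0.426

0.426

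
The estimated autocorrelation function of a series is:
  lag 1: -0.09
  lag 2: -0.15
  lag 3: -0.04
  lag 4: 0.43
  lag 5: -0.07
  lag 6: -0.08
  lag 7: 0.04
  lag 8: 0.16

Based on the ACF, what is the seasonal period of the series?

The largest autocorrelation is r_4 = 0.43, with a weaker echo at lag 8 (0.16); the remaining lags stay at or below 0.04.
The dominant spike at lag 4 indicates a seasonal period of 4.

4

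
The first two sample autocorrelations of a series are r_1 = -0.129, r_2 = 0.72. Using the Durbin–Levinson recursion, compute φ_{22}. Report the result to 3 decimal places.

0.715

φ_{22} = (r_2 − r_1²) / (1 − r_1²)
r_1² = (-0.129)² = 0.016641
Numerator = 0.72 − 0.0166 = 0.7034; denominator = 1 − 0.0166 = 0.9834
φ_{22} = 0.7034 / 0.9834 = 0.715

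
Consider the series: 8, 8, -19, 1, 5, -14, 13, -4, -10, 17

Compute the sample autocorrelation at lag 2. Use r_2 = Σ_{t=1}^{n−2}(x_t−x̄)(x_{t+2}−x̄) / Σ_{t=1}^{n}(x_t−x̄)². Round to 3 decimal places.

Mean x̄ = (8 + 8 − 19 + 1 + 5 − 14 + 13 − 4 − 10 + 17)/10 = 0.5000
Numerator Σ_{t=1}^{8}(x_t−x̄)(x_{t+2}−x̄) = -321.5000
Denominator Σ(x_t−x̄)² = 1282.5000
r_2 = -321.5000 / 1282.5000 = -0.251

-0.251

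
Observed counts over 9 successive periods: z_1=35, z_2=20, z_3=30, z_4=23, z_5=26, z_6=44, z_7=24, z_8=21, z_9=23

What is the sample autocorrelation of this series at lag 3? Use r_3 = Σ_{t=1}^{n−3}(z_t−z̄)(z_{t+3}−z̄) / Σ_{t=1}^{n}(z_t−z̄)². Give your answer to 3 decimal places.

Mean z̄ = (35 + 20 + 30 + 23 + 26 + 44 + 24 + 21 + 23)/9 = 27.3333
Σ(z_t−z̄)(z_{t+3}−z̄) = (-33.2222) + (9.7778) + (44.4444) + (14.4444) + (8.4444) + (-72.2222) = -28.3333
Denominator Σ(z_t−z̄)² = 488.0000
r_3 = -28.3333 / 488.0000 = -0.058

-0.058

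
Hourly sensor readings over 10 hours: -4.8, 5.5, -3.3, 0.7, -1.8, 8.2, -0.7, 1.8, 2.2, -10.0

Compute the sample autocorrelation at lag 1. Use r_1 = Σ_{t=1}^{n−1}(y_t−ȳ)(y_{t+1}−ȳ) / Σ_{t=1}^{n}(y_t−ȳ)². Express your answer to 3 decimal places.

-0.350

Mean ȳ = (-4.8 + 5.5 − 3.3 + 0.7 − 1.8 + 8.2 − 0.7 + 1.8 + 2.2 − 10.0)/10 = -0.2200
Numerator Σ_{t=1}^{9}(y_t−ȳ)(y_{t+1}−ȳ) = -85.1964
Denominator Σ(y_t−ȳ)² = 243.2360
r_1 = -85.1964 / 243.2360 = -0.350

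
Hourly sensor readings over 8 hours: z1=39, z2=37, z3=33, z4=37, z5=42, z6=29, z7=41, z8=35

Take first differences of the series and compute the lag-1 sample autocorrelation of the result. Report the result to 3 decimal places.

-0.684

First differences Δz: -2, -4, 4, 5, -13, 12, -6
Mean of differences = -0.5714
Numerator Σ(Δz_t−Δz̄)(Δz_{t+1}−Δz̄) = -279.0408
Denominator Σ(Δz_t−Δz̄)² = 407.7143
r_1(Δz) = -279.0408 / 407.7143 = -0.684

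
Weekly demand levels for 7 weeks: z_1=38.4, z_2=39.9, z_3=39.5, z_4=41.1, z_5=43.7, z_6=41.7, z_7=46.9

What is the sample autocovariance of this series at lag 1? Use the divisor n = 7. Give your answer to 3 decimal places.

1.393

Mean z̄ = (38.4 + 39.9 + 39.5 + 41.1 + 43.7 + 41.7 + 46.9)/7 = 41.6000
Σ_{t=1}^{6}(z_t−z̄)(z_{t+1}−z̄) = 9.7500
γ_1 = 9.7500 / 7 = 1.393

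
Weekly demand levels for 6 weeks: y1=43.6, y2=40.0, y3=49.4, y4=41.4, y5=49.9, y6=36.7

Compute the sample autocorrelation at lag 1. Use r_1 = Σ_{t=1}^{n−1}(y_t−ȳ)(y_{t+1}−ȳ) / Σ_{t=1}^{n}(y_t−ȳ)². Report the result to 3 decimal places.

-0.651

Mean ȳ = (43.6 + 40.0 + 49.4 + 41.4 + 49.9 + 36.7)/6 = 43.5000
Σ(y_t−ȳ)(y_{t+1}−ȳ) = (-0.3500) + (-20.6500) + (-12.3900) + (-13.4400) + (-43.5200) = -90.3500
Denominator Σ(y_t−ȳ)² = 138.6800
r_1 = -90.3500 / 138.6800 = -0.651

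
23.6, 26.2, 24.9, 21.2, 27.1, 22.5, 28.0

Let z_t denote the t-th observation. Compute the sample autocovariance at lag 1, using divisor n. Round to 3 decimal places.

Mean z̄ = (23.6 + 26.2 + 24.9 + 21.2 + 27.1 + 22.5 + 28.0)/7 = 24.7857
Deviations: -1.1857, 1.4143, 0.1143, -3.5857, 2.3143, -2.2857, 3.2143
Σ_{t=1}^{6}(z_t−z̄)(z_{t+1}−z̄) = -22.8602
γ_1 = -22.8602 / 7 = -3.266

-3.266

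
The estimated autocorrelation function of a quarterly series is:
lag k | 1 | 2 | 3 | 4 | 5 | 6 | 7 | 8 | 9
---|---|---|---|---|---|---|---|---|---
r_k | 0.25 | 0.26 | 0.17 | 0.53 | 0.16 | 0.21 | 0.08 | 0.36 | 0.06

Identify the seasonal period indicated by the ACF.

The largest autocorrelation is r_4 = 0.53, with a weaker echo at lag 8 (0.36); the remaining lags stay at or below 0.26.
The dominant spike at lag 4 indicates a seasonal period of 4.

4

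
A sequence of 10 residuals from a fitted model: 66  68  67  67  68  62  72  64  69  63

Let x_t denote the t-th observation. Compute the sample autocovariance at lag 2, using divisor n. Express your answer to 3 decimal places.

Mean x̄ = (66 + 68 + 67 + 67 + 68 + 62 + 72 + 64 + 69 + 63)/10 = 66.6000
Σ_{t=1}^{8}(x_t−x̄)(x_{t+2}−x̄) = 40.8800
γ_2 = 40.8800 / 10 = 4.088

4.088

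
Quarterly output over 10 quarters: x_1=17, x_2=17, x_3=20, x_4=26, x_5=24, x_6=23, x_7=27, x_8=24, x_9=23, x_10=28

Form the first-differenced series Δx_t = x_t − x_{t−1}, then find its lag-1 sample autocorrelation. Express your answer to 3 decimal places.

First differences Δx: 0, 3, 6, -2, -1, 4, -3, -1, 5
Mean of differences = 1.2222
Numerator Σ(Δx_t−Δx̄)(Δx_{t+1}−Δx̄) = -18.8272
Denominator Σ(Δx_t−Δx̄)² = 87.5556
r_1(Δx) = -18.8272 / 87.5556 = -0.215

-0.215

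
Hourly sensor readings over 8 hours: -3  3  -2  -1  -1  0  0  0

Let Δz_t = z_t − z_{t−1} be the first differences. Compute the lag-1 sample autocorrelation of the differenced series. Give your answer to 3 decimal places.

First differences Δz: 6, -5, 1, 0, 1, 0, 0
Mean of differences = 0.4286
Numerator Σ(Δz_t−Δz̄)(Δz_{t+1}−Δz̄) = -33.8980
Denominator Σ(Δz_t−Δz̄)² = 61.7143
r_1(Δz) = -33.8980 / 61.7143 = -0.549

-0.549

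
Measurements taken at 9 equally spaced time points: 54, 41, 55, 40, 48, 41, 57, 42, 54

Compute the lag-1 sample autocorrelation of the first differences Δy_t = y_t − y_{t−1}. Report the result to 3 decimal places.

-0.828

First differences Δy: -13, 14, -15, 8, -7, 16, -15, 12
Mean of differences = 0.0000
Numerator Σ(Δy_t−Δȳ)(Δy_{t+1}−Δȳ) = -1100.0000
Denominator Σ(Δy_t−Δȳ)² = 1328.0000
r_1(Δy) = -1100.0000 / 1328.0000 = -0.828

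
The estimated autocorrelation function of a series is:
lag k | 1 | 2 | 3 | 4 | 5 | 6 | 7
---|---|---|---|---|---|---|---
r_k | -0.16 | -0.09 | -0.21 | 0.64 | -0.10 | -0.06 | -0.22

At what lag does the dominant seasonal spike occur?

4

The largest autocorrelation is r_4 = 0.64; the remaining lags stay at or below -0.06.
The dominant spike at lag 4 indicates a seasonal period of 4.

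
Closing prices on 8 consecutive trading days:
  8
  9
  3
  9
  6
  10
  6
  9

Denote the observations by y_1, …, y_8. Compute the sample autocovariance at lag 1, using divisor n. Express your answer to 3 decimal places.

Mean ȳ = (8 + 9 + 3 + 9 + 6 + 10 + 6 + 9)/8 = 7.5000
Deviations: 0.5000, 1.5000, -4.5000, 1.5000, -1.5000, 2.5000, -1.5000, 1.5000
Σ_{t=1}^{7}(y_t−ȳ)(y_{t+1}−ȳ) = -24.7500
γ_1 = -24.7500 / 8 = -3.094

-3.094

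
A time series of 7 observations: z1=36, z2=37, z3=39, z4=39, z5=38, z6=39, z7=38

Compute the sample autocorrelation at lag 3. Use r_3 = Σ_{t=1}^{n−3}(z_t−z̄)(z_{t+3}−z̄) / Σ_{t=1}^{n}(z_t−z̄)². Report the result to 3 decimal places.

Mean z̄ = (36 + 37 + 39 + 39 + 38 + 39 + 38)/7 = 38.0000
Numerator Σ_{t=1}^{4}(z_t−z̄)(z_{t+3}−z̄) = -1.0000
Denominator Σ(z_t−z̄)² = 8.0000
r_3 = -1.0000 / 8.0000 = -0.125

-0.125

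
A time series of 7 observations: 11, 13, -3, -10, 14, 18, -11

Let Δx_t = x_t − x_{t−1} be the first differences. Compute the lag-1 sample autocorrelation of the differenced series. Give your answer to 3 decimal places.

First differences Δx: 2, -16, -7, 24, 4, -29
Mean of differences = -3.6667
Numerator Σ(Δx_t−Δx̄)(Δx_{t+1}−Δx̄) = -103.1111
Denominator Σ(Δx_t−Δx̄)² = 1661.3333
r_1(Δx) = -103.1111 / 1661.3333 = -0.062

-0.062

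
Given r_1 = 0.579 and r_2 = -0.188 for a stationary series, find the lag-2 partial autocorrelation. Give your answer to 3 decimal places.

φ_{22} = (r_2 − r_1²) / (1 − r_1²)
r_1² = (0.579)² = 0.335241
Numerator = -0.188 − 0.3352 = -0.5232; denominator = 1 − 0.3352 = 0.6648
φ_{22} = -0.5232 / 0.6648 = -0.787

-0.787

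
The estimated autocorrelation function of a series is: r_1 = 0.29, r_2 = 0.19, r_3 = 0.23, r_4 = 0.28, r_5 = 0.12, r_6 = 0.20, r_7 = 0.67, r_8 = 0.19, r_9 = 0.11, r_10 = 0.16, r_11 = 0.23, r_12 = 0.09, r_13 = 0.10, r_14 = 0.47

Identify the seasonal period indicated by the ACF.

7

The largest autocorrelation is r_7 = 0.67, with a weaker echo at lag 14 (0.47); the remaining lags stay at or below 0.29. The elevated value at lag 1 (0.29), dropping to 0.19 at lag 2, reflects decaying short-term dependence rather than seasonality.
The dominant spike at lag 7 indicates a seasonal period of 7.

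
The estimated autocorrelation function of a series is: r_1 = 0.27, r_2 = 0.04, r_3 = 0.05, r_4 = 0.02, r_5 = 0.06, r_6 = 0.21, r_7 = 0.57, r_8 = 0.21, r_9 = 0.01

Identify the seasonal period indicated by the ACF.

The largest autocorrelation is r_7 = 0.57; the remaining lags stay at or below 0.27. The elevated value at lag 1 (0.27), dropping to 0.04 at lag 2, reflects decaying short-term dependence rather than seasonality.
The dominant spike at lag 7 indicates a seasonal period of 7.

7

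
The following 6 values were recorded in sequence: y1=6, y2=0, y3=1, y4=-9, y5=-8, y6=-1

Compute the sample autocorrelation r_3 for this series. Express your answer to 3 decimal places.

-0.400

Mean ȳ = (6 + 0 + 1 − 9 − 8 − 1)/6 = -1.8333
Deviations from mean: 7.8333, 1.8333, 2.8333, -7.1667, -6.1667, 0.8333
Σ(y_t−ȳ)(y_{t+3}−ȳ) = (-56.1389) + (-11.3056) + (2.3611) = -65.0833
Denominator Σ(y_t−ȳ)² = 162.8333
r_3 = -65.0833 / 162.8333 = -0.400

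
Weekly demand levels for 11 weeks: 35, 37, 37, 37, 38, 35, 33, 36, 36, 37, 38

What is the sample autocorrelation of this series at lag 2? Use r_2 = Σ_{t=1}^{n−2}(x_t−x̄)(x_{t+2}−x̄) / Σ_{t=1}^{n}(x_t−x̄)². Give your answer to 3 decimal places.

Mean x̄ = (35 + 37 + 37 + 37 + 38 + 35 + 33 + 36 + 36 + 37 + 38)/11 = 36.2727
Numerator Σ_{t=1}^{9}(x_t−x̄)(x_{t+2}−x̄) = -5.1488
Denominator Σ(x_t−x̄)² = 22.1818
r_2 = -5.1488 / 22.1818 = -0.232

-0.232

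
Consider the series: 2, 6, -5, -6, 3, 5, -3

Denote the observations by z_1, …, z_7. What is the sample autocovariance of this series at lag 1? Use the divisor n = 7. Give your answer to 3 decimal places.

-0.991

Mean z̄ = (2 + 6 − 5 − 6 + 3 + 5 − 3)/7 = 0.2857
Σ_{t=1}^{6}(z_t−z̄)(z_{t+1}−z̄) = -6.9388
γ_1 = -6.9388 / 7 = -0.991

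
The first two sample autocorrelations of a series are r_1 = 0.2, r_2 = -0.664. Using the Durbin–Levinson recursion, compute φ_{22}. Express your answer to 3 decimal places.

φ_{22} = (r_2 − r_1²) / (1 − r_1²)
r_1² = (0.2)² = 0.04
Numerator = -0.664 − 0.0400 = -0.7040; denominator = 1 − 0.0400 = 0.9600
φ_{22} = -0.7040 / 0.9600 = -0.733

-0.733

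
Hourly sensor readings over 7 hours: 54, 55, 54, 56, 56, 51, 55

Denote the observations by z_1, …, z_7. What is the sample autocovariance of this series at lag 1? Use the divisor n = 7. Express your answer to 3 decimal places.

-0.863

Mean z̄ = (54 + 55 + 54 + 56 + 56 + 51 + 55)/7 = 54.4286
Deviations: -0.4286, 0.5714, -0.4286, 1.5714, 1.5714, -3.4286, 0.5714
Σ_{t=1}^{6}(z_t−z̄)(z_{t+1}−z̄) = -6.0408
γ_1 = -6.0408 / 7 = -0.863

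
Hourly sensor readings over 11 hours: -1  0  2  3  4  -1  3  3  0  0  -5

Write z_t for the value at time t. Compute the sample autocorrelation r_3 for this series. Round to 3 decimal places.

Mean z̄ = (-1 + 0 + 2 + 3 + 4 − 1 + 3 + 3 + 0 + 0 − 5)/11 = 0.7273
Numerator Σ_{t=1}^{8}(z_t−z̄)(z_{t+3}−z̄) = -9.3140
Denominator Σ(z_t−z̄)² = 68.1818
r_3 = -9.3140 / 68.1818 = -0.137

-0.137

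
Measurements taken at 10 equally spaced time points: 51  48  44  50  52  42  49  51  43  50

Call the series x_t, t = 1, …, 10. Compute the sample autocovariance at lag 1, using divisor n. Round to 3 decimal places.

Mean x̄ = (51 + 48 + 44 + 50 + 52 + 42 + 49 + 51 + 43 + 50)/10 = 48.0000
Σ_{t=1}^{9}(x_t−x̄)(x_{t+1}−x̄) = -52.0000
γ_1 = -52.0000 / 10 = -5.200

-5.200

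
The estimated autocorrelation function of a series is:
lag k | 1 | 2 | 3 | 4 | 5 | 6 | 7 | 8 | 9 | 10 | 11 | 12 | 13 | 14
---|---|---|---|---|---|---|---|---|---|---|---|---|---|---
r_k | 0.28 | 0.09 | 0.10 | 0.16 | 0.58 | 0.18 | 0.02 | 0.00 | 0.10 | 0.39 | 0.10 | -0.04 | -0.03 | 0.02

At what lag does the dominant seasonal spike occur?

The largest autocorrelation is r_5 = 0.58, with a weaker echo at lag 10 (0.39); the remaining lags stay at or below 0.28. The elevated value at lag 1 (0.28), dropping to 0.09 at lag 2, reflects decaying short-term dependence rather than seasonality.
The dominant spike at lag 5 indicates a seasonal period of 5.

5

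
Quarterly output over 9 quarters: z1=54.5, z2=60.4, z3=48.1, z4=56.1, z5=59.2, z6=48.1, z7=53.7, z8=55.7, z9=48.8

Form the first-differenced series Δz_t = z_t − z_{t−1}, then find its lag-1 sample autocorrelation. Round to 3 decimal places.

First differences Δz: 5.9, -12.3, 8.0, 3.1, -11.1, 5.6, 2.0, -6.9
Mean of differences = -0.7125
Numerator Σ(Δz_t−Δz̄)(Δz_{t+1}−Δz̄) = -249.1964
Denominator Σ(Δz_t−Δz̄)² = 461.8288
r_1(Δz) = -249.1964 / 461.8288 = -0.540

-0.540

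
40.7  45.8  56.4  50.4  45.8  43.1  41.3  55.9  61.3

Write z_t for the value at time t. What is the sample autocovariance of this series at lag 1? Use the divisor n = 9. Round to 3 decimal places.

11.630

Mean z̄ = (40.7 + 45.8 + 56.4 + 50.4 + 45.8 + 43.1 + 41.3 + 55.9 + 61.3)/9 = 48.9667
Σ_{t=1}^{8}(z_t−z̄)(z_{t+1}−z̄) = 104.6656
γ_1 = 104.6656 / 9 = 11.630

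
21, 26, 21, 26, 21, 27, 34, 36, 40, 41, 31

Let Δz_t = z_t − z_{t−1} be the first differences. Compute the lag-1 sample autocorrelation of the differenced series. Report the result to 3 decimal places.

-0.213

First differences Δz: 5, -5, 5, -5, 6, 7, 2, 4, 1, -10
Mean of differences = 1.0000
Numerator Σ(Δz_t−Δz̄)(Δz_{t+1}−Δz̄) = -63.0000
Denominator Σ(Δz_t−Δz̄)² = 296.0000
r_1(Δz) = -63.0000 / 296.0000 = -0.213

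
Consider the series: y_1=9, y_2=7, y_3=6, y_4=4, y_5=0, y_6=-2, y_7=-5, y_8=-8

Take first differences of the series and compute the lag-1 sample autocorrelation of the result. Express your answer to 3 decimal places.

-0.007

First differences Δy: -2, -1, -2, -4, -2, -3, -3
Mean of differences = -2.4286
Numerator Σ(Δy_t−Δȳ)(Δy_{t+1}−Δȳ) = -0.0408
Denominator Σ(Δy_t−Δȳ)² = 5.7143
r_1(Δy) = -0.0408 / 5.7143 = -0.007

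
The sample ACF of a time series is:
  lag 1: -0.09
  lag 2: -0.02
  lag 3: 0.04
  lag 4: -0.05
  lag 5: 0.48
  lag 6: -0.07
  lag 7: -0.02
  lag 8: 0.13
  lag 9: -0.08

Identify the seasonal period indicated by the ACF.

5

The largest autocorrelation is r_5 = 0.48; the remaining lags stay at or below 0.13.
The dominant spike at lag 5 indicates a seasonal period of 5.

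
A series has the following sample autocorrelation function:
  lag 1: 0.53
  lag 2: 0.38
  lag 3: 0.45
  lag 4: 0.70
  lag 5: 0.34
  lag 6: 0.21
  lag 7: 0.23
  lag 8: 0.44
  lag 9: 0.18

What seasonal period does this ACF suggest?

4

The largest autocorrelation is r_4 = 0.70; the remaining lags stay at or below 0.53. The elevated value at lag 1 (0.53), dropping to 0.38 at lag 2, reflects decaying short-term dependence rather than seasonality.
The dominant spike at lag 4 indicates a seasonal period of 4.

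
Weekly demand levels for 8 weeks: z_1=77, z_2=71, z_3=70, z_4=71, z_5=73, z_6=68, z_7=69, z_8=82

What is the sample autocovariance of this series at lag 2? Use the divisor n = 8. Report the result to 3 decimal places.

-5.879

Mean z̄ = (77 + 71 + 70 + 71 + 73 + 68 + 69 + 82)/8 = 72.6250
Σ_{t=1}^{6}(z_t−z̄)(z_{t+2}−z̄) = -47.0313
γ_2 = -47.0313 / 8 = -5.879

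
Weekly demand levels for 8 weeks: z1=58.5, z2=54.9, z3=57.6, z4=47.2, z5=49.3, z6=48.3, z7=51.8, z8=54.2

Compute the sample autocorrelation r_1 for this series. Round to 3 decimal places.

Mean z̄ = (58.5 + 54.9 + 57.6 + 47.2 + 49.3 + 48.3 + 51.8 + 54.2)/8 = 52.7250
Deviations from mean: 5.7750, 2.1750, 4.8750, -5.5250, -3.4250, -4.4250, -0.9250, 1.4750
Numerator Σ_{t=1}^{7}(z_t−z̄)(z_{t+1}−z̄) = 33.0369
Denominator Σ(z_t−z̄)² = 126.7150
r_1 = 33.0369 / 126.7150 = 0.261

0.261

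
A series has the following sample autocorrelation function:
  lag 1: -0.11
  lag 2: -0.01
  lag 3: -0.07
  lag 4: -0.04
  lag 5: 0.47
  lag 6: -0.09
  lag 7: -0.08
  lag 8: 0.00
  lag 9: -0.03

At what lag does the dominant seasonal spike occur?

The largest autocorrelation is r_5 = 0.47; the remaining lags stay at or below 0.00.
The dominant spike at lag 5 indicates a seasonal period of 5.

5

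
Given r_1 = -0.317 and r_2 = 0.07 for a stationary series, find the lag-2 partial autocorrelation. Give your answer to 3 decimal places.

-0.034

φ_{22} = (r_2 − r_1²) / (1 − r_1²)
r_1² = (-0.317)² = 0.100489
Numerator = 0.07 − 0.1005 = -0.0305; denominator = 1 − 0.1005 = 0.8995
φ_{22} = -0.0305 / 0.8995 = -0.034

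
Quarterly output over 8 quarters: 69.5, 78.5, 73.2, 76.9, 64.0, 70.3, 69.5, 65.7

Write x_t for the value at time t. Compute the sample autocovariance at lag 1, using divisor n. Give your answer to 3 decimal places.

Mean x̄ = (69.5 + 78.5 + 73.2 + 76.9 + 64.0 + 70.3 + 69.5 + 65.7)/8 = 70.9500
Σ_{t=1}^{7}(x_t−x̄)(x_{t+1}−x̄) = -8.8525
γ_1 = -8.8525 / 8 = -1.107

-1.107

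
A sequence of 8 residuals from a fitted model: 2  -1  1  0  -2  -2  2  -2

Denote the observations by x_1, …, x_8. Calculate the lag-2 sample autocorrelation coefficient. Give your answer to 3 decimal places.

-0.041

Mean x̄ = (2 − 1 + 1 + 0 − 2 − 2 + 2 − 2)/8 = -0.2500
Deviations from mean: 2.2500, -0.7500, 1.2500, 0.2500, -1.7500, -1.7500, 2.2500, -1.7500
Σ(x_t−x̄)(x_{t+2}−x̄) = (2.8125) + (-0.1875) + (-2.1875) + (-0.4375) + (-3.9375) + (3.0625) = -0.8750
Denominator Σ(x_t−x̄)² = 21.5000
r_2 = -0.8750 / 21.5000 = -0.041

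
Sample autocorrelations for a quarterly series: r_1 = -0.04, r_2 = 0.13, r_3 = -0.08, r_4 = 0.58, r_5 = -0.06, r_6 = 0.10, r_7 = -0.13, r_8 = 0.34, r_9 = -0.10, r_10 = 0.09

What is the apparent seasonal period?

The largest autocorrelation is r_4 = 0.58, with a weaker echo at lag 8 (0.34); the remaining lags stay at or below 0.13.
The dominant spike at lag 4 indicates a seasonal period of 4.

4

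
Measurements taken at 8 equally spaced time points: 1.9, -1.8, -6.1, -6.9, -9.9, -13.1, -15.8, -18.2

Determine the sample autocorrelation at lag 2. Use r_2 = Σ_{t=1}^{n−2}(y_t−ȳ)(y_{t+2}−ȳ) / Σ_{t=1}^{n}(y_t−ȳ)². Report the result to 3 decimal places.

0.239

Mean ȳ = (1.9 − 1.8 − 6.1 − 6.9 − 9.9 − 13.1 − 15.8 − 18.2)/8 = -8.7375
Numerator Σ_{t=1}^{6}(y_t−ȳ)(y_{t+2}−ȳ) = 79.2122
Denominator Σ(y_t−ȳ)² = 331.4188
r_2 = 79.2122 / 331.4188 = 0.239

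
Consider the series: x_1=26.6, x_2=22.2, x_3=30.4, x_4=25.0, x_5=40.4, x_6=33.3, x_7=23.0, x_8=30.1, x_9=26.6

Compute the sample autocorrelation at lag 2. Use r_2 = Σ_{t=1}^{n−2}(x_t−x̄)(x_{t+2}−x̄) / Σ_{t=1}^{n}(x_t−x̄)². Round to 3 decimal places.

Mean x̄ = (26.6 + 22.2 + 30.4 + 25.0 + 40.4 + 33.3 + 23.0 + 30.1 + 26.6)/9 = 28.6222
Numerator Σ_{t=1}^{7}(x_t−x̄)(x_{t+2}−x̄) = -24.2732
Denominator Σ(x_t−x̄)² = 260.0956
r_2 = -24.2732 / 260.0956 = -0.093

-0.093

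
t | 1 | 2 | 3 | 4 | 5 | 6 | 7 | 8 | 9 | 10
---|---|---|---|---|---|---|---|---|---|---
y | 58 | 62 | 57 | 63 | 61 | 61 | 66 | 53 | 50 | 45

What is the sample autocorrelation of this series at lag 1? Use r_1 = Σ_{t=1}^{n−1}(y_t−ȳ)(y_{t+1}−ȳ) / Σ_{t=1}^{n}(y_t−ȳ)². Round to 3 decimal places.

Mean ȳ = (58 + 62 + 57 + 63 + 61 + 61 + 66 + 53 + 50 + 45)/10 = 57.6000
Numerator Σ_{t=1}^{9}(y_t−ȳ)(y_{t+1}−ȳ) = 146.4400
Denominator Σ(y_t−ȳ)² = 380.4000
r_1 = 146.4400 / 380.4000 = 0.385

0.385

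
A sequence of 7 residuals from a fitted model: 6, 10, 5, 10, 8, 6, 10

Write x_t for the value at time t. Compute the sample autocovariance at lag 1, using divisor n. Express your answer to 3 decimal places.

-2.880

Mean x̄ = (6 + 10 + 5 + 10 + 8 + 6 + 10)/7 = 7.8571
Σ_{t=1}^{6}(x_t−x̄)(x_{t+1}−x̄) = -20.1633
γ_1 = -20.1633 / 7 = -2.880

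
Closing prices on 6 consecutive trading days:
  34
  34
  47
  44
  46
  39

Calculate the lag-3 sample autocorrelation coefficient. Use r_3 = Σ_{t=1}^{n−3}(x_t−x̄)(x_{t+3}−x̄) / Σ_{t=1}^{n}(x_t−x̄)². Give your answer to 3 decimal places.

-0.399

Mean x̄ = (34 + 34 + 47 + 44 + 46 + 39)/6 = 40.6667
Numerator Σ_{t=1}^{3}(x_t−x̄)(x_{t+3}−x̄) = -68.3333
Denominator Σ(x_t−x̄)² = 171.3333
r_3 = -68.3333 / 171.3333 = -0.399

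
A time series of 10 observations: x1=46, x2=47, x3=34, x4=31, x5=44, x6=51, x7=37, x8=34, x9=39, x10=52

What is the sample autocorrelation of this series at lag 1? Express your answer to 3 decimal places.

Mean x̄ = (46 + 47 + 34 + 31 + 44 + 51 + 37 + 34 + 39 + 52)/10 = 41.5000
Numerator Σ_{t=1}^{9}(x_t−x̄)(x_{t+1}−x̄) = 43.2500
Denominator Σ(x_t−x̄)² = 506.5000
r_1 = 43.2500 / 506.5000 = 0.085

0.085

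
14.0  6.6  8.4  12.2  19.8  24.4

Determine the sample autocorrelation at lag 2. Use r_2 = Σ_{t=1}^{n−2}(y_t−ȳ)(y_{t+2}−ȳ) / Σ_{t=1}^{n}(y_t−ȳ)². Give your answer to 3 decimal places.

Mean ȳ = (14.0 + 6.6 + 8.4 + 12.2 + 19.8 + 24.4)/6 = 14.2333
Deviations from mean: -0.2333, -7.6333, -5.8333, -2.0333, 5.5667, 10.1667
Σ(y_t−ȳ)(y_{t+2}−ȳ) = (1.3611) + (15.5211) + (-32.4722) + (-20.6722) = -36.2622
Denominator Σ(y_t−ȳ)² = 230.8333
r_2 = -36.2622 / 230.8333 = -0.157

-0.157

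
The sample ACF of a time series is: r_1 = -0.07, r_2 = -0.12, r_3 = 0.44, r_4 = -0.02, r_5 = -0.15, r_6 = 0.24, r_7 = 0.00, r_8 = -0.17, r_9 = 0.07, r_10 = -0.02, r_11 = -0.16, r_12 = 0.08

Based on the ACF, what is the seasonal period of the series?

3

The largest autocorrelation is r_3 = 0.44, with a weaker echo at lag 6 (0.24); the remaining lags stay at or below 0.08.
The dominant spike at lag 3 indicates a seasonal period of 3.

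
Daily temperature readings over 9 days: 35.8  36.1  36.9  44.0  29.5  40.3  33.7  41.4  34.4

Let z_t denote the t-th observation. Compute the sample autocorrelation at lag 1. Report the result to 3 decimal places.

Mean z̄ = (35.8 + 36.1 + 36.9 + 44.0 + 29.5 + 40.3 + 33.7 + 41.4 + 34.4)/9 = 36.9000
Numerator Σ_{t=1}^{8}(z_t−z̄)(z_{t+1}−z̄) = -113.3500
Denominator Σ(z_t−z̄)² = 155.3200
r_1 = -113.3500 / 155.3200 = -0.730

-0.730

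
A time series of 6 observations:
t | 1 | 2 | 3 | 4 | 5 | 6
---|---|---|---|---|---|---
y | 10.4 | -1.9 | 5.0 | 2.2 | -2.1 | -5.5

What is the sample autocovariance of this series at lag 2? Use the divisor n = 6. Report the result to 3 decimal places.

1.976

Mean ȳ = (10.4 − 1.9 + 5.0 + 2.2 − 2.1 − 5.5)/6 = 1.3500
Σ_{t=1}^{4}(y_t−ȳ)(y_{t+2}−ȳ) = 11.8550
γ_2 = 11.8550 / 6 = 1.976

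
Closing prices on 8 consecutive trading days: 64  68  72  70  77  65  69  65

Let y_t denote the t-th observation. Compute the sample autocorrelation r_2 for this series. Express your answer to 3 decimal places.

Mean ȳ = (64 + 68 + 72 + 70 + 77 + 65 + 69 + 65)/8 = 68.7500
Deviations from mean: -4.7500, -0.7500, 3.2500, 1.2500, 8.2500, -3.7500, 0.2500, -3.7500
Numerator Σ_{t=1}^{6}(y_t−ȳ)(y_{t+2}−ȳ) = 21.8750
Denominator Σ(y_t−ȳ)² = 131.5000
r_2 = 21.8750 / 131.5000 = 0.166

0.166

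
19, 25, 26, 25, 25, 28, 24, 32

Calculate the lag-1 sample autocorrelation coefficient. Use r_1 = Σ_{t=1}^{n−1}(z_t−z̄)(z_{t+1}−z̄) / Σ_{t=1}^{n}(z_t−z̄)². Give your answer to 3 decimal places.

Mean z̄ = (19 + 25 + 26 + 25 + 25 + 28 + 24 + 32)/8 = 25.5000
Deviations from mean: -6.5000, -0.5000, 0.5000, -0.5000, -0.5000, 2.5000, -1.5000, 6.5000
Σ(z_t−z̄)(z_{t+1}−z̄) = (3.2500) + (-0.2500) + (-0.2500) + (0.2500) + (-1.2500) + (-3.7500) + (-9.7500) = -11.7500
Denominator Σ(z_t−z̄)² = 94.0000
r_1 = -11.7500 / 94.0000 = -0.125

-0.125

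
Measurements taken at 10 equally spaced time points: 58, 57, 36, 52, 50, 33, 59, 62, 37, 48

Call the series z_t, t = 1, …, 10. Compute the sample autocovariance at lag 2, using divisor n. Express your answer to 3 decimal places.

-48.468

Mean z̄ = (58 + 57 + 36 + 52 + 50 + 33 + 59 + 62 + 37 + 48)/10 = 49.2000
Σ_{t=1}^{8}(z_t−z̄)(z_{t+2}−z̄) = -484.6800
γ_2 = -484.6800 / 10 = -48.468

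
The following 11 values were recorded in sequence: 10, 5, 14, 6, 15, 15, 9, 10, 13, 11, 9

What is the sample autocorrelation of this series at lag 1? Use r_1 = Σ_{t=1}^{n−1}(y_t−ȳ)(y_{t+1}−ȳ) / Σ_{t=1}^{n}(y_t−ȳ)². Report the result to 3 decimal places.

Mean ȳ = (10 + 5 + 14 + 6 + 15 + 15 + 9 + 10 + 13 + 11 + 9)/11 = 10.6364
Numerator Σ_{t=1}^{10}(y_t−ȳ)(y_{t+1}−ȳ) = -39.4959
Denominator Σ(y_t−ȳ)² = 114.5455
r_1 = -39.4959 / 114.5455 = -0.345

-0.345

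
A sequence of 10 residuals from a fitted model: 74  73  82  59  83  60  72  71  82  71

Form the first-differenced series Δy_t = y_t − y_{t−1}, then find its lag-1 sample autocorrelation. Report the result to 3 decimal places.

-0.826

First differences Δy: -1, 9, -23, 24, -23, 12, -1, 11, -11
Mean of differences = -0.3333
Numerator Σ(Δy_t−Δȳ)(Δy_{t+1}−Δȳ) = -1737.1111
Denominator Σ(Δy_t−Δȳ)² = 2102.0000
r_1(Δy) = -1737.1111 / 2102.0000 = -0.826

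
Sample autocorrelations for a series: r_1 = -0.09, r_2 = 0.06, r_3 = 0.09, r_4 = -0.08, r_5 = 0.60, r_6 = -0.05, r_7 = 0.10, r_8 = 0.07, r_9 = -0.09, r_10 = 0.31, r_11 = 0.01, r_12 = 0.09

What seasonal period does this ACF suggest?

The largest autocorrelation is r_5 = 0.60, with a weaker echo at lag 10 (0.31); the remaining lags stay at or below 0.10.
The dominant spike at lag 5 indicates a seasonal period of 5.

5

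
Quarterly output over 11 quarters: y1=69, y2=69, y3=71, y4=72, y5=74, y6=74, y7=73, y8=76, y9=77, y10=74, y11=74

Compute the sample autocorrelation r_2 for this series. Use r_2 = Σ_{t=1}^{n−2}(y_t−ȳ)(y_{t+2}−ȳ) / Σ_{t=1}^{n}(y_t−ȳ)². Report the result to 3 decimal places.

0.288

Mean ȳ = (69 + 69 + 71 + 72 + 74 + 74 + 73 + 76 + 77 + 74 + 74)/11 = 73.0000
Numerator Σ_{t=1}^{9}(y_t−ȳ)(y_{t+2}−ȳ) = 19.0000
Denominator Σ(y_t−ȳ)² = 66.0000
r_2 = 19.0000 / 66.0000 = 0.288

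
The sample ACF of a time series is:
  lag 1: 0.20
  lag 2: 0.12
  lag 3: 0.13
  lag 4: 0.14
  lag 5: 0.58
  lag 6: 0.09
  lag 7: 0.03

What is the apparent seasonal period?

The largest autocorrelation is r_5 = 0.58; the remaining lags stay at or below 0.20. The elevated value at lag 1 (0.20), dropping to 0.12 at lag 2, reflects decaying short-term dependence rather than seasonality.
The dominant spike at lag 5 indicates a seasonal period of 5.

5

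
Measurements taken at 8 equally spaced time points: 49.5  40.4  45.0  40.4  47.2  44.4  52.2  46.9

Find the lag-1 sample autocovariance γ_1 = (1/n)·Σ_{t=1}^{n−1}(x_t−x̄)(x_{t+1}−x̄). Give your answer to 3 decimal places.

-2.880

Mean x̄ = (49.5 + 40.4 + 45.0 + 40.4 + 47.2 + 44.4 + 52.2 + 46.9)/8 = 45.7500
Deviations: 3.7500, -5.3500, -0.7500, -5.3500, 1.4500, -1.3500, 6.4500, 1.1500
Σ_{t=1}^{7}(x_t−x̄)(x_{t+1}−x̄) = -23.0425
γ_1 = -23.0425 / 8 = -2.880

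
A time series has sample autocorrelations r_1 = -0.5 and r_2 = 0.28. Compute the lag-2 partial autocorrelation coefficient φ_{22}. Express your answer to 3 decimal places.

0.040

φ_{22} = (r_2 − r_1²) / (1 − r_1²)
r_1² = (-0.5)² = 0.25
Numerator = 0.28 − 0.2500 = 0.0300; denominator = 1 − 0.2500 = 0.7500
φ_{22} = 0.0300 / 0.7500 = 0.040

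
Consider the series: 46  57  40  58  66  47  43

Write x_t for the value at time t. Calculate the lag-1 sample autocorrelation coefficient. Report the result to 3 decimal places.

-0.179

Mean x̄ = (46 + 57 + 40 + 58 + 66 + 47 + 43)/7 = 51.0000
Deviations from mean: -5.0000, 6.0000, -11.0000, 7.0000, 15.0000, -4.0000, -8.0000
Σ(x_t−x̄)(x_{t+1}−x̄) = (-30.0000) + (-66.0000) + (-77.0000) + (105.0000) + (-60.0000) + (32.0000) = -96.0000
Denominator Σ(x_t−x̄)² = 536.0000
r_1 = -96.0000 / 536.0000 = -0.179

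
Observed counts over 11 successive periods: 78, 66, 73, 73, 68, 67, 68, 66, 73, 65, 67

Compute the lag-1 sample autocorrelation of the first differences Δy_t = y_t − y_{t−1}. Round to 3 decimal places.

-0.518

First differences Δy: -12, 7, 0, -5, -1, 1, -2, 7, -8, 2
Mean of differences = -1.1000
Numerator Σ(Δy_t−Δȳ)(Δy_{t+1}−Δȳ) = -170.3100
Denominator Σ(Δy_t−Δȳ)² = 328.9000
r_1(Δy) = -170.3100 / 328.9000 = -0.518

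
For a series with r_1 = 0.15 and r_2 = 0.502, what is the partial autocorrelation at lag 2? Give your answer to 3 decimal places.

0.491

φ_{22} = (r_2 − r_1²) / (1 − r_1²)
r_1² = (0.15)² = 0.0225
Numerator = 0.502 − 0.0225 = 0.4795; denominator = 1 − 0.0225 = 0.9775
φ_{22} = 0.4795 / 0.9775 = 0.491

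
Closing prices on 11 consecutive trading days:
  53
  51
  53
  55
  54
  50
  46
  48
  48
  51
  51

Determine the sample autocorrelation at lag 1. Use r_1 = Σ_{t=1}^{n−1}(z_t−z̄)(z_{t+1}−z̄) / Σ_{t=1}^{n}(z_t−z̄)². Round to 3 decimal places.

Mean z̄ = (53 + 51 + 53 + 55 + 54 + 50 + 46 + 48 + 48 + 51 + 51)/11 = 50.9091
Numerator Σ_{t=1}^{10}(z_t−z̄)(z_{t+1}−z̄) = 45.7190
Denominator Σ(z_t−z̄)² = 76.9091
r_1 = 45.7190 / 76.9091 = 0.594

0.594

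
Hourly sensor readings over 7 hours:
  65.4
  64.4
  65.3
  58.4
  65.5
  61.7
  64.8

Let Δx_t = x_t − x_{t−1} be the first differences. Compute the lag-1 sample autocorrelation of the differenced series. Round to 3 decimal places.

-0.768

First differences Δx: -1.0, 0.9, -6.9, 7.1, -3.8, 3.1
Mean of differences = -0.1000
Numerator Σ(Δx_t−Δx̄)(Δx_{t+1}−Δx̄) = -95.1400
Denominator Σ(Δx_t−Δx̄)² = 123.8200
r_1(Δx) = -95.1400 / 123.8200 = -0.768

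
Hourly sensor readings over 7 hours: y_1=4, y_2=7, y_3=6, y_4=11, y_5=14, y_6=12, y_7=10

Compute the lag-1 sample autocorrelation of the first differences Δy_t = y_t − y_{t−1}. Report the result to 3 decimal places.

-0.022

First differences Δy: 3, -1, 5, 3, -2, -2
Mean of differences = 1.0000
Numerator Σ(Δy_t−Δȳ)(Δy_{t+1}−Δȳ) = -1.0000
Denominator Σ(Δy_t−Δȳ)² = 46.0000
r_1(Δy) = -1.0000 / 46.0000 = -0.022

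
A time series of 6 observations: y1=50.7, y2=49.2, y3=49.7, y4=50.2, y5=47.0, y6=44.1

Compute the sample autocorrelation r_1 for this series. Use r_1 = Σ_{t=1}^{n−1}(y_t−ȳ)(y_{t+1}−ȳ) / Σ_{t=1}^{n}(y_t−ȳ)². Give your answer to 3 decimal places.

Mean ȳ = (50.7 + 49.2 + 49.7 + 50.2 + 47.0 + 44.1)/6 = 48.4833
Numerator Σ_{t=1}^{5}(y_t−ȳ)(y_{t+1}−ȳ) = 8.5047
Denominator Σ(y_t−ȳ)² = 31.2683
r_1 = 8.5047 / 31.2683 = 0.272

0.272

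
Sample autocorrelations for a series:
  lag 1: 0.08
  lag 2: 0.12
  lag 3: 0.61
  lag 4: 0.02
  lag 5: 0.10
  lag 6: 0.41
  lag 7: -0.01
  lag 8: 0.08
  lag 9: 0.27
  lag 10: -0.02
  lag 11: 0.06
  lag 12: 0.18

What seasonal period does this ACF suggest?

The largest autocorrelation is r_3 = 0.61, with weaker echoes at lags 6 (0.41), 9 (0.27) and 12 (0.18); the remaining lags stay at or below 0.12.
The dominant spike at lag 3 indicates a seasonal period of 3.

3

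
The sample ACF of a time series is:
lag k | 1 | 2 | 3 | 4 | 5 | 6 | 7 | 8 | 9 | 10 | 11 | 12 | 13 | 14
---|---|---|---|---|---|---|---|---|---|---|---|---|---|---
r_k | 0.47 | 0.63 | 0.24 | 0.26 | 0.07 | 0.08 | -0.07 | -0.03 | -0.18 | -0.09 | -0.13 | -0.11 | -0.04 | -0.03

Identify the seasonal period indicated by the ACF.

The largest autocorrelation is r_2 = 0.63; the remaining lags stay at or below 0.47.
The dominant spike at lag 2 indicates a seasonal period of 2.

2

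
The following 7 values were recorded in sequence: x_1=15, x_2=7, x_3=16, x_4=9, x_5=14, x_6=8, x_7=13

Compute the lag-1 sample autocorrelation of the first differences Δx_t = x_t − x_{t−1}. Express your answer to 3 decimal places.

First differences Δx: -8, 9, -7, 5, -6, 5
Mean of differences = -0.3333
Numerator Σ(Δx_t−Δx̄)(Δx_{t+1}−Δx̄) = -229.7778
Denominator Σ(Δx_t−Δx̄)² = 279.3333
r_1(Δx) = -229.7778 / 279.3333 = -0.823

-0.823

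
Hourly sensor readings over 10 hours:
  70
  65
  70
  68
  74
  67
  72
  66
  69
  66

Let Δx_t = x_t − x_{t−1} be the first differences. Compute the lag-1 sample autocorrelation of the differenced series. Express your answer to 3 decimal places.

-0.830

First differences Δx: -5, 5, -2, 6, -7, 5, -6, 3, -3
Mean of differences = -0.4444
Numerator Σ(Δx_t−Δx̄)(Δx_{t+1}−Δx̄) = -179.4198
Denominator Σ(Δx_t−Δx̄)² = 216.2222
r_1(Δx) = -179.4198 / 216.2222 = -0.830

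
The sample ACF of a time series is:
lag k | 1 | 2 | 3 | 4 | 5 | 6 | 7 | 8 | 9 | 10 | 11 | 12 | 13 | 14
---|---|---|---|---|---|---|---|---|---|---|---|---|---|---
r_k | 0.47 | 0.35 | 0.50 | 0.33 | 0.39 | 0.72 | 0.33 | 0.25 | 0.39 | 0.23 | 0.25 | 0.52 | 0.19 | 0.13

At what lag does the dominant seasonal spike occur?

The largest autocorrelation is r_6 = 0.72, with a weaker echo at lag 12 (0.52); the remaining lags stay at or below 0.50. The elevated value at lag 1 (0.47), dropping to 0.35 at lag 2, reflects decaying short-term dependence rather than seasonality.
The dominant spike at lag 6 indicates a seasonal period of 6.

6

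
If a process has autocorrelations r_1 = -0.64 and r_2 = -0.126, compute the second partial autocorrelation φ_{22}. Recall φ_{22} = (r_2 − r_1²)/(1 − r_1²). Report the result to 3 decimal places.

φ_{22} = (r_2 − r_1²) / (1 − r_1²)
r_1² = (-0.64)² = 0.4096
Numerator = -0.126 − 0.4096 = -0.5356; denominator = 1 − 0.4096 = 0.5904
φ_{22} = -0.5356 / 0.5904 = -0.907

-0.907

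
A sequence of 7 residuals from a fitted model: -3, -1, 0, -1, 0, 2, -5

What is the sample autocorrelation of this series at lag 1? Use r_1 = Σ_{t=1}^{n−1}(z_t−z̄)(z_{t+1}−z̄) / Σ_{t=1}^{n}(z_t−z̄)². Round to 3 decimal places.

Mean z̄ = (-3 − 1 + 0 − 1 + 0 + 2 − 5)/7 = -1.1429
Deviations from mean: -1.8571, 0.1429, 1.1429, 0.1429, 1.1429, 3.1429, -3.8571
Σ(z_t−z̄)(z_{t+1}−z̄) = (-0.2653) + (0.1633) + (0.1633) + (0.1633) + (3.5918) + (-12.1224) = -8.3061
Denominator Σ(z_t−z̄)² = 30.8571
r_1 = -8.3061 / 30.8571 = -0.269

-0.269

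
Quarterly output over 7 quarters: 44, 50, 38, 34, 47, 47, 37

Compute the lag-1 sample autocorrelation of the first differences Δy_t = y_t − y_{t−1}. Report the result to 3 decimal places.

First differences Δy: 6, -12, -4, 13, 0, -10
Mean of differences = -1.1667
Numerator Σ(Δy_t−Δȳ)(Δy_{t+1}−Δȳ) = -80.8611
Denominator Σ(Δy_t−Δȳ)² = 456.8333
r_1(Δy) = -80.8611 / 456.8333 = -0.177

-0.177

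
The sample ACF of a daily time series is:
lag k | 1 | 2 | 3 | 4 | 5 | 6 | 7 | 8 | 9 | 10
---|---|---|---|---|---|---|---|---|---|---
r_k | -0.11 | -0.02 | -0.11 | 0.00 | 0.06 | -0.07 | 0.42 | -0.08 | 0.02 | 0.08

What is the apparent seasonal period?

The largest autocorrelation is r_7 = 0.42; the remaining lags stay at or below 0.08.
The dominant spike at lag 7 indicates a seasonal period of 7.

7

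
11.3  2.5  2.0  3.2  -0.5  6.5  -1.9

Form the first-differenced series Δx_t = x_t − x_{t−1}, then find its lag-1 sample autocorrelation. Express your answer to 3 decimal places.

-0.444

First differences Δx: -8.8, -0.5, 1.2, -3.7, 7.0, -8.4
Mean of differences = -2.2000
Numerator Σ(Δx_t−Δx̄)(Δx_{t+1}−Δx̄) = -81.3800
Denominator Σ(Δx_t−Δx̄)² = 183.3400
r_1(Δx) = -81.3800 / 183.3400 = -0.444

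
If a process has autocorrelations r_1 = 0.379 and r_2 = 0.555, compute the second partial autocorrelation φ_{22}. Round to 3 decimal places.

φ_{22} = (r_2 − r_1²) / (1 − r_1²)
r_1² = (0.379)² = 0.143641
Numerator = 0.555 − 0.1436 = 0.4114; denominator = 1 − 0.1436 = 0.8564
φ_{22} = 0.4114 / 0.8564 = 0.480

0.480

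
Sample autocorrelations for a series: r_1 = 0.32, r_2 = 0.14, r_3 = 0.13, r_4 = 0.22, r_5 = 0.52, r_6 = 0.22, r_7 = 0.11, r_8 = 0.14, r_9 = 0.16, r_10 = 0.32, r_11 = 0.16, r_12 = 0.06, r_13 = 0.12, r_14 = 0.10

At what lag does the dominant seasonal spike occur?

5

The largest autocorrelation is r_5 = 0.52; the remaining lags stay at or below 0.32. The elevated value at lag 1 (0.32), dropping to 0.14 at lag 2, reflects decaying short-term dependence rather than seasonality.
The dominant spike at lag 5 indicates a seasonal period of 5.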